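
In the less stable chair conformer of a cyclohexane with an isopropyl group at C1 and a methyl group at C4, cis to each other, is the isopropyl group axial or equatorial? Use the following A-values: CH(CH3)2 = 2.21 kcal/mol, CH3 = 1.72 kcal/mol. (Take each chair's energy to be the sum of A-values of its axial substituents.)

axial

C1 and C4 have opposite parity, so for the cis isomer the two substituents are one axial and one equatorial in each chair.
Chair I (isopropyl axial, methyl equatorial): E = 2.21 kcal/mol.
Chair II (isopropyl equatorial, methyl axial): E = 1.72 kcal/mol.
Chair I is the less stable (higher-energy) conformer, and in that chair the isopropyl group is axial.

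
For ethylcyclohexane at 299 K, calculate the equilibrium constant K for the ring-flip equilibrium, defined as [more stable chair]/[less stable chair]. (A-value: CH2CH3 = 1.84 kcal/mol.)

K ≈ 22.1

One chair has the ethyl group axial (E = 1.84 kcal/mol) and the other has it equatorial (E = 0).
ΔG = 1.84 kcal/mol between the two chairs.
K = exp(ΔG/RT) with R = 1.987×10⁻³ kcal mol⁻¹ K⁻¹ and T = 299 K gives K ≈ 22.1.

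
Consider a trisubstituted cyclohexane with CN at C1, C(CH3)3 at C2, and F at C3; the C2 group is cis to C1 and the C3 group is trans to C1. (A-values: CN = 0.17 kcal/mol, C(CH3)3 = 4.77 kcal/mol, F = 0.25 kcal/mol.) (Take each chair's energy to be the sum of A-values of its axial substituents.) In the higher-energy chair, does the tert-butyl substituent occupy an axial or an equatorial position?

Chair I (cyano axial, tert-butyl equatorial, fluoro equatorial): E = 0.17 kcal/mol.
Chair II (cyano equatorial, tert-butyl axial, fluoro axial): E = 5.02 kcal/mol.
Chair II is the less stable (higher-energy) conformer, and in that chair the tert-butyl group is axial.

axial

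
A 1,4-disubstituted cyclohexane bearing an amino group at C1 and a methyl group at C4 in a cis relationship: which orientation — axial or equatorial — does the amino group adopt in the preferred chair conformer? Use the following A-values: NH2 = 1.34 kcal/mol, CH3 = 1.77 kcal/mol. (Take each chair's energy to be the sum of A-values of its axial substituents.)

C1 and C4 have opposite parity, so for the cis isomer the two substituents are one axial and one equatorial in each chair.
Chair I (amino axial, methyl equatorial): E = 1.34 kcal/mol.
Chair II (amino equatorial, methyl axial): E = 1.77 kcal/mol.
Chair I is the more stable (lower-energy) conformer, and in that chair the amino group is axial.

axial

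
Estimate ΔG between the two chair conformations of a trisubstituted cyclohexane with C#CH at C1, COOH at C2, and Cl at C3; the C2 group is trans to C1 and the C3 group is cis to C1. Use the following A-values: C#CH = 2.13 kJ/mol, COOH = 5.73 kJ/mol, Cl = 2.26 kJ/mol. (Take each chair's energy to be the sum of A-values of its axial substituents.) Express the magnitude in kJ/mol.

10.12 kJ/mol

Chair I (ethynyl axial, carboxyl axial, chloro axial): E = 10.12 kJ/mol.
Chair II (ethynyl equatorial, carboxyl equatorial, chloro equatorial): E = 0.00 kJ/mol.
ΔE = 10.12 − 0.00 = 10.12 kJ/mol; chair II is more stable.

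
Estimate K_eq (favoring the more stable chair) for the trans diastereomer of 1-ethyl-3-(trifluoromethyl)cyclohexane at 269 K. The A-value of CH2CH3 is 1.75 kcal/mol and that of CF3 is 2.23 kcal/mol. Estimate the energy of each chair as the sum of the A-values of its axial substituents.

C1 and C3 have the same parity, so for the trans isomer the two substituents are one axial and one equatorial in each chair.
Chair I (ethyl axial, trifluoromethyl equatorial): E = 1.75 kcal/mol; chair II (ethyl equatorial, trifluoromethyl axial): E = 2.23 kcal/mol.
ΔG = 0.48 kcal/mol between the two chairs.
K = exp(ΔG/RT) with R = 1.987×10⁻³ kcal mol⁻¹ K⁻¹ and T = 269 K gives K ≈ 2.45.

K ≈ 2.45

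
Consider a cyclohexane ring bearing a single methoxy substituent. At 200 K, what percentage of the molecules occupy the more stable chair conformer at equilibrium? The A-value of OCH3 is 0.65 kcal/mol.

83.7%

One chair has the methoxy group axial (E = 0.65 kcal/mol) and the other has it equatorial (E = 0).
ΔG = 0.65 kcal/mol between the two chairs.
K = exp(ΔG/RT) with R = 1.987×10⁻³ kcal mol⁻¹ K⁻¹ and T = 200 K gives K ≈ 5.13.
Fraction in the lower-energy chair = K/(K+1) = 83.7%.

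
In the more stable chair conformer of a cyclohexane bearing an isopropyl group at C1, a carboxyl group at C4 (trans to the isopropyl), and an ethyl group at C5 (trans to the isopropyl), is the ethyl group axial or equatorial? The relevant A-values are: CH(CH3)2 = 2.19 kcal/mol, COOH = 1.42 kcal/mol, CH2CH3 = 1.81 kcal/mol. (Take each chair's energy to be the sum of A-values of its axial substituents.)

Chair I (isopropyl axial, carboxyl axial, ethyl equatorial): E = 3.61 kcal/mol.
Chair II (isopropyl equatorial, carboxyl equatorial, ethyl axial): E = 1.81 kcal/mol.
Chair II is the more stable (lower-energy) conformer, and in that chair the ethyl group is axial.

axial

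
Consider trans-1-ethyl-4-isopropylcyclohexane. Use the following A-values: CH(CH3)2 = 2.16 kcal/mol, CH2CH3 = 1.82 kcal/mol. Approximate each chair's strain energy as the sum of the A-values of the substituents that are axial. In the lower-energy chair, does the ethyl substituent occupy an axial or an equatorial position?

C1 and C4 have opposite parity, so for the trans isomer the two substituents are e,e in one chair and a,a in the other.
Chair I (isopropyl axial, ethyl axial): E = 3.98 kcal/mol.
Chair II (isopropyl equatorial, ethyl equatorial): E = 0.00 kcal/mol.
Chair II is the more stable (lower-energy) conformer, and in that chair the ethyl group is equatorial.

equatorial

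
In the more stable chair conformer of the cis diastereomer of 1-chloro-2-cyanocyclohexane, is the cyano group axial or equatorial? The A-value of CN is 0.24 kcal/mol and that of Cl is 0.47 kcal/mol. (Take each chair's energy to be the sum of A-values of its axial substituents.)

axial

C1 and C2 have opposite parity, so for the cis isomer the two substituents are one axial and one equatorial in each chair.
Chair I (cyano axial, chloro equatorial): E = 0.24 kcal/mol.
Chair II (cyano equatorial, chloro axial): E = 0.47 kcal/mol.
Chair I is the more stable (lower-energy) conformer, and in that chair the cyano group is axial.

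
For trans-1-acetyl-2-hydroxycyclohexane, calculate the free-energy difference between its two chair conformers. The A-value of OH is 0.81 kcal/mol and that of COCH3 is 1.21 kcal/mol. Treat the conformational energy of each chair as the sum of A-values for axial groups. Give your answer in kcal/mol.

C1 and C2 have opposite parity, so for the trans isomer the two substituents are e,e in one chair and a,a in the other.
Chair I (hydroxyl axial, acetyl axial): E = 2.02 kcal/mol.
Chair II (hydroxyl equatorial, acetyl equatorial): E = 0.00 kcal/mol.
ΔE = 2.02 − 0.00 = 2.02 kcal/mol; chair II is more stable.

2.02 kcal/mol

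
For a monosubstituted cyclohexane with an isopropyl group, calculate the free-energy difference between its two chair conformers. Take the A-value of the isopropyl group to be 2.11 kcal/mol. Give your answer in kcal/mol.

A monosubstituted cyclohexane has one chair with the isopropyl group axial (E = A = 2.11 kcal/mol) and one with it equatorial (E = 0).
ΔE = 2.11 − 0 = 2.11 kcal/mol.

2.11 kcal/mol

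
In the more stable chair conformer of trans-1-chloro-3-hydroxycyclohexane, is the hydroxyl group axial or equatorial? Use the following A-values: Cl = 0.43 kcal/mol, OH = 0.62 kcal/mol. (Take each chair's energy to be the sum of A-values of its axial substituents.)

C1 and C3 have the same parity, so for the trans isomer the two substituents are one axial and one equatorial in each chair.
Chair I (chloro axial, hydroxyl equatorial): E = 0.43 kcal/mol.
Chair II (chloro equatorial, hydroxyl axial): E = 0.62 kcal/mol.
Chair I is the more stable (lower-energy) conformer, and in that chair the hydroxyl group is equatorial.

equatorial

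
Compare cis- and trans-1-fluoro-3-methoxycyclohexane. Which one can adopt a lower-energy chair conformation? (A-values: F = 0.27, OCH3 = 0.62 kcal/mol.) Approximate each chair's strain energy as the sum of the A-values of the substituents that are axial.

cis

At 1,3 positions (parity same): cis → (e,e or a,a); trans → (a,e or e,a).
Best chair for cis: E = 0.00 kcal/mol; best chair for trans: E = 0.27 kcal/mol.
The cis isomer is lower by 0.27 kcal/mol.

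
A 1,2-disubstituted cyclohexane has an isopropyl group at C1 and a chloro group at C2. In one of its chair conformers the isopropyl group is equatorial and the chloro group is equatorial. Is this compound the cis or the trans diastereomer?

trans

C1 and C2 have opposite parity, so their axial bonds point in opposite directions.
With opposite-parity carbons, two substituents on the same face are one axial and one equatorial; opposite faces give both axial or both equatorial.
Here the groups are equatorial/equatorial → opposite face → trans.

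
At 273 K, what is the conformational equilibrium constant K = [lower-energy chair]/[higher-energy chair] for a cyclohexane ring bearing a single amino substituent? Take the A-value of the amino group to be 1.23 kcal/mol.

K ≈ 9.66

One chair has the amino group axial (E = 1.23 kcal/mol) and the other has it equatorial (E = 0).
ΔG = 1.23 kcal/mol between the two chairs.
K = exp(ΔG/RT) with R = 1.987×10⁻³ kcal mol⁻¹ K⁻¹ and T = 273 K gives K ≈ 9.66.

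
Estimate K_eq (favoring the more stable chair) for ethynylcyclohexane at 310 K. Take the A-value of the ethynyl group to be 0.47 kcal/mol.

One chair has the ethynyl group axial (E = 0.47 kcal/mol) and the other has it equatorial (E = 0).
ΔG = 0.47 kcal/mol between the two chairs.
K = exp(ΔG/RT) with R = 1.987×10⁻³ kcal mol⁻¹ K⁻¹ and T = 310 K gives K ≈ 2.14.

K ≈ 2.14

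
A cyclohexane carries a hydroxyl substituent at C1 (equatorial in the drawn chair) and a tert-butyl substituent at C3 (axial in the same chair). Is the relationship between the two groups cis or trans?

C1 and C3 have the same parity, so their axial bonds point in the same direction.
With same-parity carbons, two substituents on the same face are both axial or both equatorial; opposite faces give one of each.
Here the groups are equatorial/axial → opposite face → trans.

trans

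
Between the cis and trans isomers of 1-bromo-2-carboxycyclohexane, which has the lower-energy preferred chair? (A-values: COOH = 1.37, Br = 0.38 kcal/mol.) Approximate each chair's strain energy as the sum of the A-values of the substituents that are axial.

At 1,2 positions (parity opposite): cis → (a,e or e,a); trans → (e,e or a,a).
Best chair for cis: E = 0.38 kcal/mol; best chair for trans: E = 0.00 kcal/mol.
The trans isomer is lower by 0.38 kcal/mol.

trans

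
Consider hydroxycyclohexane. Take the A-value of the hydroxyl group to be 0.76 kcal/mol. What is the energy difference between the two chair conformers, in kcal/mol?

A monosubstituted cyclohexane has one chair with the hydroxyl group axial (E = A = 0.76 kcal/mol) and one with it equatorial (E = 0).
ΔE = 0.76 − 0 = 0.76 kcal/mol.

0.76 kcal/mol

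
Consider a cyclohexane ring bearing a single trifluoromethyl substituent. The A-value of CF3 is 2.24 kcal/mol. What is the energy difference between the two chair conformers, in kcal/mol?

2.24 kcal/mol

A monosubstituted cyclohexane has one chair with the trifluoromethyl group axial (E = A = 2.24 kcal/mol) and one with it equatorial (E = 0).
ΔE = 2.24 − 0 = 2.24 kcal/mol.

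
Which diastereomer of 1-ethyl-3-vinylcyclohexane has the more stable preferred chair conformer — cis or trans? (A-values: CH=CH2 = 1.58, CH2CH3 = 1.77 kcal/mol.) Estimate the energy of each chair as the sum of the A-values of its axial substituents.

At 1,3 positions (parity same): cis → (e,e or a,a); trans → (a,e or e,a).
Best chair for cis: E = 0.00 kcal/mol; best chair for trans: E = 1.58 kcal/mol.
The cis isomer is lower by 1.58 kcal/mol.

cis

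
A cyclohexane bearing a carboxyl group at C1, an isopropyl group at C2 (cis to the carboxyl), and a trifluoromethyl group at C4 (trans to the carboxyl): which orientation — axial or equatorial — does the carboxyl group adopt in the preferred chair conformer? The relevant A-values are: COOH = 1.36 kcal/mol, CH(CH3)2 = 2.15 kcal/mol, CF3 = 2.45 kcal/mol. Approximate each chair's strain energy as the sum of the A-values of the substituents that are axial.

Chair I (carboxyl axial, isopropyl equatorial, trifluoromethyl axial): E = 3.81 kcal/mol.
Chair II (carboxyl equatorial, isopropyl axial, trifluoromethyl equatorial): E = 2.15 kcal/mol.
Chair II is the more stable (lower-energy) conformer, and in that chair the carboxyl group is equatorial.

equatorial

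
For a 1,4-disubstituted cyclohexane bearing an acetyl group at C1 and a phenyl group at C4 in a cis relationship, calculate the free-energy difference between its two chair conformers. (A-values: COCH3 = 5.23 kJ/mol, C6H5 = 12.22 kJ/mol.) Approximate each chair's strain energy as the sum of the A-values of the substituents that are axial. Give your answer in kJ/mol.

6.99 kJ/mol

C1 and C4 have opposite parity, so for the cis isomer the two substituents are one axial and one equatorial in each chair.
Chair I (acetyl axial, phenyl equatorial): E = 5.23 kJ/mol.
Chair II (acetyl equatorial, phenyl axial): E = 12.22 kJ/mol.
ΔE = 12.22 − 5.23 = 6.99 kJ/mol; chair I is more stable.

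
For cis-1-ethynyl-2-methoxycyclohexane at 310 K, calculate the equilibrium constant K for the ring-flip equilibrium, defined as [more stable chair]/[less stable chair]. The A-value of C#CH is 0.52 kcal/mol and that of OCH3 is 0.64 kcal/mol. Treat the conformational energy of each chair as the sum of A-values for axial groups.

K ≈ 1.22

C1 and C2 have opposite parity, so for the cis isomer the two substituents are one axial and one equatorial in each chair.
Chair I (ethynyl axial, methoxy equatorial): E = 0.52 kcal/mol; chair II (ethynyl equatorial, methoxy axial): E = 0.64 kcal/mol.
ΔG = 0.12 kcal/mol between the two chairs.
K = exp(ΔG/RT) with R = 1.987×10⁻³ kcal mol⁻¹ K⁻¹ and T = 310 K gives K ≈ 1.22.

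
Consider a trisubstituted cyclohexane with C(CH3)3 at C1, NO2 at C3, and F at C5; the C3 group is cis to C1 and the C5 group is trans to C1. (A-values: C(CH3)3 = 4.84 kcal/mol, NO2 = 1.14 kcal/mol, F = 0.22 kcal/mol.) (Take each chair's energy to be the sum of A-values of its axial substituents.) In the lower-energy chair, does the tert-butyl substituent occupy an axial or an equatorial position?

Chair I (tert-butyl axial, nitro axial, fluoro equatorial): E = 5.98 kcal/mol.
Chair II (tert-butyl equatorial, nitro equatorial, fluoro axial): E = 0.22 kcal/mol.
Chair II is the more stable (lower-energy) conformer, and in that chair the tert-butyl group is equatorial.

equatorial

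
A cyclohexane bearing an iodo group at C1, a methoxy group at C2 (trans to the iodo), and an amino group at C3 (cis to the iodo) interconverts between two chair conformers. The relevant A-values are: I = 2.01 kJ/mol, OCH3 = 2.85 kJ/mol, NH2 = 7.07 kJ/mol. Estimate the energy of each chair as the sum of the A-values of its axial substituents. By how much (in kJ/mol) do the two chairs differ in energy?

11.93 kJ/mol

Chair I (iodo axial, methoxy axial, amino axial): E = 11.93 kJ/mol.
Chair II (iodo equatorial, methoxy equatorial, amino equatorial): E = 0.00 kJ/mol.
ΔE = 11.93 − 0.00 = 11.93 kJ/mol; chair II is more stable.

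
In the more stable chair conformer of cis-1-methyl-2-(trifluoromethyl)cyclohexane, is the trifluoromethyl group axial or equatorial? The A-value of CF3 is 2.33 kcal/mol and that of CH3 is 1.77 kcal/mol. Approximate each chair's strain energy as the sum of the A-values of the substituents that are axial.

C1 and C2 have opposite parity, so for the cis isomer the two substituents are one axial and one equatorial in each chair.
Chair I (trifluoromethyl axial, methyl equatorial): E = 2.33 kcal/mol.
Chair II (trifluoromethyl equatorial, methyl axial): E = 1.77 kcal/mol.
Chair II is the more stable (lower-energy) conformer, and in that chair the trifluoromethyl group is equatorial.

equatorial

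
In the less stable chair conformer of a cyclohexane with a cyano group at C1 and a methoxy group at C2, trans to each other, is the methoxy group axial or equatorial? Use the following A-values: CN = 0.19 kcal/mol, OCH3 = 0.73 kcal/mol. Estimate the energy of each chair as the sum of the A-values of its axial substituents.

C1 and C2 have opposite parity, so for the trans isomer the two substituents are e,e in one chair and a,a in the other.
Chair I (cyano axial, methoxy axial): E = 0.92 kcal/mol.
Chair II (cyano equatorial, methoxy equatorial): E = 0.00 kcal/mol.
Chair I is the less stable (higher-energy) conformer, and in that chair the methoxy group is axial.

axial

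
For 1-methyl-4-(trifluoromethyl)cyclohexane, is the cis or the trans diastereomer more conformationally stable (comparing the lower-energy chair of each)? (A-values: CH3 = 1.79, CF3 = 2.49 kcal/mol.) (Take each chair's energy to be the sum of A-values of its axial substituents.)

At 1,4 positions (parity opposite): cis → (a,e or e,a); trans → (e,e or a,a).
Best chair for cis: E = 1.79 kcal/mol; best chair for trans: E = 0.00 kcal/mol.
The trans isomer is lower by 1.79 kcal/mol.

trans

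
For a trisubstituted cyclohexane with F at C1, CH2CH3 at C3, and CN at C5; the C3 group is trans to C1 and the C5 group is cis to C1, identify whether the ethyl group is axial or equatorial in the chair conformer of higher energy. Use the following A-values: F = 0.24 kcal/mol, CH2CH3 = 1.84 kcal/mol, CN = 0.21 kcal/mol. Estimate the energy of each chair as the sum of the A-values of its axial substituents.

Chair I (fluoro axial, ethyl equatorial, cyano axial): E = 0.45 kcal/mol.
Chair II (fluoro equatorial, ethyl axial, cyano equatorial): E = 1.84 kcal/mol.
Chair II is the less stable (higher-energy) conformer, and in that chair the ethyl group is axial.

axial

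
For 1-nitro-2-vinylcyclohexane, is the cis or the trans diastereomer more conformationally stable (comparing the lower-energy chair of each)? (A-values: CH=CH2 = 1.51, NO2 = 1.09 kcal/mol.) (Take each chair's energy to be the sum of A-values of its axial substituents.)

At 1,2 positions (parity opposite): cis → (a,e or e,a); trans → (e,e or a,a).
Best chair for cis: E = 1.09 kcal/mol; best chair for trans: E = 0.00 kcal/mol.
The trans isomer is lower by 1.09 kcal/mol.

trans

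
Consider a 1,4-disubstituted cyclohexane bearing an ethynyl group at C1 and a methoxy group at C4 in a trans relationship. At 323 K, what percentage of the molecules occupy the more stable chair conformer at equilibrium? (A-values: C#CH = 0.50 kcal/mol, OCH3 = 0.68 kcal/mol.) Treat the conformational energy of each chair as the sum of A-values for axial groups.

C1 and C4 have opposite parity, so for the trans isomer the two substituents are e,e in one chair and a,a in the other.
Chair I (ethynyl axial, methoxy axial): E = 1.18 kcal/mol; chair II (ethynyl equatorial, methoxy equatorial): E = 0.00 kcal/mol.
ΔG = 1.18 kcal/mol between the two chairs.
K = exp(ΔG/RT) with R = 1.987×10⁻³ kcal mol⁻¹ K⁻¹ and T = 323 K gives K ≈ 6.29.
Fraction in the lower-energy chair = K/(K+1) = 86.3%.

86.3%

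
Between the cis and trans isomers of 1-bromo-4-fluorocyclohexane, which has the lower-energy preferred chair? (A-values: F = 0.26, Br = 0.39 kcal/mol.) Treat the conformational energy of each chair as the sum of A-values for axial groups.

At 1,4 positions (parity opposite): cis → (a,e or e,a); trans → (e,e or a,a).
Best chair for cis: E = 0.26 kcal/mol; best chair for trans: E = 0.00 kcal/mol.
The trans isomer is lower by 0.26 kcal/mol.

trans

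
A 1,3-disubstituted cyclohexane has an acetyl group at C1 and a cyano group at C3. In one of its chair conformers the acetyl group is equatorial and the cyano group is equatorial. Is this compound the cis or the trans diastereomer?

C1 and C3 have the same parity, so their axial bonds point in the same direction.
With same-parity carbons, two substituents on the same face are both axial or both equatorial; opposite faces give one of each.
Here the groups are equatorial/equatorial → same face → cis.

cis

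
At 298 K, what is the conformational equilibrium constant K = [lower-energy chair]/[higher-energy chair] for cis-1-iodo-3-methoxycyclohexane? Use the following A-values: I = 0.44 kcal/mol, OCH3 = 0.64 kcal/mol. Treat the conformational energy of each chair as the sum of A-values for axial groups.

C1 and C3 have the same parity, so for the cis isomer the two substituents are e,e in one chair and a,a in the other.
Chair I (iodo axial, methoxy axial): E = 1.08 kcal/mol; chair II (iodo equatorial, methoxy equatorial): E = 0.00 kcal/mol.
ΔG = 1.08 kcal/mol between the two chairs.
K = exp(ΔG/RT) with R = 1.987×10⁻³ kcal mol⁻¹ K⁻¹ and T = 298 K gives K ≈ 6.2.

K ≈ 6.20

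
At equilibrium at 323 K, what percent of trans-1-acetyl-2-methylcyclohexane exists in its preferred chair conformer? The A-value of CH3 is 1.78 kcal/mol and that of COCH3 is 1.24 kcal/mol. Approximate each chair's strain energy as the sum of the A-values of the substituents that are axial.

C1 and C2 have opposite parity, so for the trans isomer the two substituents are e,e in one chair and a,a in the other.
Chair I (methyl axial, acetyl axial): E = 3.02 kcal/mol; chair II (methyl equatorial, acetyl equatorial): E = 0.00 kcal/mol.
ΔG = 3.02 kcal/mol between the two chairs.
K = exp(ΔG/RT) with R = 1.987×10⁻³ kcal mol⁻¹ K⁻¹ and T = 323 K gives K ≈ 111.
Fraction in the lower-energy chair = K/(K+1) = 99.1%.

99.1%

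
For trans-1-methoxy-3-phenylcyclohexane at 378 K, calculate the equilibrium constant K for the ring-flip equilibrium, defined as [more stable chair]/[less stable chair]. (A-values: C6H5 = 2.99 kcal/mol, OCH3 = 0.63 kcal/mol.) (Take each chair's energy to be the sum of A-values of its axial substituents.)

K ≈ 23.2

C1 and C3 have the same parity, so for the trans isomer the two substituents are one axial and one equatorial in each chair.
Chair I (phenyl axial, methoxy equatorial): E = 2.99 kcal/mol; chair II (phenyl equatorial, methoxy axial): E = 0.63 kcal/mol.
ΔG = 2.36 kcal/mol between the two chairs.
K = exp(ΔG/RT) with R = 1.987×10⁻³ kcal mol⁻¹ K⁻¹ and T = 378 K gives K ≈ 23.2.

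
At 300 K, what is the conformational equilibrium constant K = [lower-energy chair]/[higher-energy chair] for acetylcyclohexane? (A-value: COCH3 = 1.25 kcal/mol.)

One chair has the acetyl group axial (E = 1.25 kcal/mol) and the other has it equatorial (E = 0).
ΔG = 1.25 kcal/mol between the two chairs.
K = exp(ΔG/RT) with R = 1.987×10⁻³ kcal mol⁻¹ K⁻¹ and T = 300 K gives K ≈ 8.14.

K ≈ 8.14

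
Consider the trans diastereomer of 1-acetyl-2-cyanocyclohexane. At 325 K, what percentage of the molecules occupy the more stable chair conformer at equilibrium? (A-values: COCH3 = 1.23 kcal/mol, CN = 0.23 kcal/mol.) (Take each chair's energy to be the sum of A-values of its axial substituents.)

C1 and C2 have opposite parity, so for the trans isomer the two substituents are e,e in one chair and a,a in the other.
Chair I (acetyl axial, cyano axial): E = 1.46 kcal/mol; chair II (acetyl equatorial, cyano equatorial): E = 0.00 kcal/mol.
ΔG = 1.46 kcal/mol between the two chairs.
K = exp(ΔG/RT) with R = 1.987×10⁻³ kcal mol⁻¹ K⁻¹ and T = 325 K gives K ≈ 9.59.
Fraction in the lower-energy chair = K/(K+1) = 90.6%.

90.6%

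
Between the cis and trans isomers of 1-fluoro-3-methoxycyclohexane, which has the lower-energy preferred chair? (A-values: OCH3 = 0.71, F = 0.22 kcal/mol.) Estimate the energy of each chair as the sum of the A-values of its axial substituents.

cis

At 1,3 positions (parity same): cis → (e,e or a,a); trans → (a,e or e,a).
Best chair for cis: E = 0.00 kcal/mol; best chair for trans: E = 0.22 kcal/mol.
The cis isomer is lower by 0.22 kcal/mol.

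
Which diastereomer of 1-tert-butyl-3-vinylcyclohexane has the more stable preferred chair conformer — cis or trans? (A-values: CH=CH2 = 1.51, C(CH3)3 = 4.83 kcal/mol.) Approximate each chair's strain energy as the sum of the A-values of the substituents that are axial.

At 1,3 positions (parity same): cis → (e,e or a,a); trans → (a,e or e,a).
Best chair for cis: E = 0.00 kcal/mol; best chair for trans: E = 1.51 kcal/mol.
The cis isomer is lower by 1.51 kcal/mol.

cis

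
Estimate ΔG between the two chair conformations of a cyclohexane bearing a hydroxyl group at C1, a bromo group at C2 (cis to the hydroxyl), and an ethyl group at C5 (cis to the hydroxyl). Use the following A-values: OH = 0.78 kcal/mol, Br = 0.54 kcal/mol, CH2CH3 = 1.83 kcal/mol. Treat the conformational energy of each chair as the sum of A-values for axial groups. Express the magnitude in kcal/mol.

Chair I (hydroxyl axial, bromo equatorial, ethyl axial): E = 2.61 kcal/mol.
Chair II (hydroxyl equatorial, bromo axial, ethyl equatorial): E = 0.54 kcal/mol.
ΔE = 2.61 − 0.54 = 2.07 kcal/mol; chair II is more stable.

2.07 kcal/mol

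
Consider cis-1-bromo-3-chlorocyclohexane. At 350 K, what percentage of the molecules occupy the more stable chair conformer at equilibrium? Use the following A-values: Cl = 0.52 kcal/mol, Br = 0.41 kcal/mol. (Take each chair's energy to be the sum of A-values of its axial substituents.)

C1 and C3 have the same parity, so for the cis isomer the two substituents are e,e in one chair and a,a in the other.
Chair I (chloro axial, bromo axial): E = 0.93 kcal/mol; chair II (chloro equatorial, bromo equatorial): E = 0.00 kcal/mol.
ΔG = 0.93 kcal/mol between the two chairs.
K = exp(ΔG/RT) with R = 1.987×10⁻³ kcal mol⁻¹ K⁻¹ and T = 350 K gives K ≈ 3.81.
Fraction in the lower-energy chair = K/(K+1) = 79.2%.

79.2%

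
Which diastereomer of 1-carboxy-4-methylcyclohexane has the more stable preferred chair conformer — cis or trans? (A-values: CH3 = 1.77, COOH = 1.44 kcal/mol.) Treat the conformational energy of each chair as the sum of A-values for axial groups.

trans

At 1,4 positions (parity opposite): cis → (a,e or e,a); trans → (e,e or a,a).
Best chair for cis: E = 1.44 kcal/mol; best chair for trans: E = 0.00 kcal/mol.
The trans isomer is lower by 1.44 kcal/mol.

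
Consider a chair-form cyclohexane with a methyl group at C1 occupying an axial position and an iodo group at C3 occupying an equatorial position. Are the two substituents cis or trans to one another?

C1 and C3 have the same parity, so their axial bonds point in the same direction.
With same-parity carbons, two substituents on the same face are both axial or both equatorial; opposite faces give one of each.
Here the groups are axial/equatorial → opposite face → trans.

trans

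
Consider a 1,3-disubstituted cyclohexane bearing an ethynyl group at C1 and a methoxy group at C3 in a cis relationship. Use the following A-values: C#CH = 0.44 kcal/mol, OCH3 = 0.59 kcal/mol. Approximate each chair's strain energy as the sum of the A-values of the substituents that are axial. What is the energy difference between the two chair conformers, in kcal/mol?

C1 and C3 have the same parity, so for the cis isomer the two substituents are e,e in one chair and a,a in the other.
Chair I (ethynyl axial, methoxy axial): E = 1.03 kcal/mol.
Chair II (ethynyl equatorial, methoxy equatorial): E = 0.00 kcal/mol.
ΔE = 1.03 − 0.00 = 1.03 kcal/mol; chair II is more stable.

1.03 kcal/mol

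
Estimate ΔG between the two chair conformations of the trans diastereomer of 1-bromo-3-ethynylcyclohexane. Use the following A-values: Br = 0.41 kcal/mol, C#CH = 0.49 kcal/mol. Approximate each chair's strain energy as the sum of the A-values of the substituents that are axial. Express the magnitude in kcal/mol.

C1 and C3 have the same parity, so for the trans isomer the two substituents are one axial and one equatorial in each chair.
Chair I (bromo axial, ethynyl equatorial): E = 0.41 kcal/mol.
Chair II (bromo equatorial, ethynyl axial): E = 0.49 kcal/mol.
ΔE = 0.49 − 0.41 = 0.08 kcal/mol; chair I is more stable.

0.08 kcal/mol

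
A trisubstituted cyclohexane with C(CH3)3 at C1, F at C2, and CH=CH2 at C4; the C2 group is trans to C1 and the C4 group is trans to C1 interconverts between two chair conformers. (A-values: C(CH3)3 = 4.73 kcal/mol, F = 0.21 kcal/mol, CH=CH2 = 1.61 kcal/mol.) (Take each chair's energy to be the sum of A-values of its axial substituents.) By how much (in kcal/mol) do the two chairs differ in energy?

6.55 kcal/mol

Chair I (tert-butyl axial, fluoro axial, vinyl axial): E = 6.55 kcal/mol.
Chair II (tert-butyl equatorial, fluoro equatorial, vinyl equatorial): E = 0.00 kcal/mol.
ΔE = 6.55 − 0.00 = 6.55 kcal/mol; chair II is more stable.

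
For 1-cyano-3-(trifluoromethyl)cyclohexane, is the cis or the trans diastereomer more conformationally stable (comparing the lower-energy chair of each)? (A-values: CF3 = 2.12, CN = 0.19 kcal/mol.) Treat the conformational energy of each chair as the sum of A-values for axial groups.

At 1,3 positions (parity same): cis → (e,e or a,a); trans → (a,e or e,a).
Best chair for cis: E = 0.00 kcal/mol; best chair for trans: E = 0.19 kcal/mol.
The cis isomer is lower by 0.19 kcal/mol.

cis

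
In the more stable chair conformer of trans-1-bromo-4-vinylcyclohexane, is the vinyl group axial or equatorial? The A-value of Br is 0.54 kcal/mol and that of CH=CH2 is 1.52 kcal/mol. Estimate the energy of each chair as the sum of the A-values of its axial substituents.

C1 and C4 have opposite parity, so for the trans isomer the two substituents are e,e in one chair and a,a in the other.
Chair I (bromo axial, vinyl axial): E = 2.06 kcal/mol.
Chair II (bromo equatorial, vinyl equatorial): E = 0.00 kcal/mol.
Chair II is the more stable (lower-energy) conformer, and in that chair the vinyl group is equatorial.

equatorial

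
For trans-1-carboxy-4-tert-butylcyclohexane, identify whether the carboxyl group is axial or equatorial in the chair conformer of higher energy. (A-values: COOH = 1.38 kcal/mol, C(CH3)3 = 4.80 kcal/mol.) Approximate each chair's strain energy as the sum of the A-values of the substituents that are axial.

axial

C1 and C4 have opposite parity, so for the trans isomer the two substituents are e,e in one chair and a,a in the other.
Chair I (carboxyl axial, tert-butyl axial): E = 6.18 kcal/mol.
Chair II (carboxyl equatorial, tert-butyl equatorial): E = 0.00 kcal/mol.
Chair I is the less stable (higher-energy) conformer, and in that chair the carboxyl group is axial.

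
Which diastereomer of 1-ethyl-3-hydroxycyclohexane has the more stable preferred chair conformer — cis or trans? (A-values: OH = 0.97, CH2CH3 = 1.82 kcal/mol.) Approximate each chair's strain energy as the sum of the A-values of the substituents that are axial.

At 1,3 positions (parity same): cis → (e,e or a,a); trans → (a,e or e,a).
Best chair for cis: E = 0.00 kcal/mol; best chair for trans: E = 0.97 kcal/mol.
The cis isomer is lower by 0.97 kcal/mol.

cis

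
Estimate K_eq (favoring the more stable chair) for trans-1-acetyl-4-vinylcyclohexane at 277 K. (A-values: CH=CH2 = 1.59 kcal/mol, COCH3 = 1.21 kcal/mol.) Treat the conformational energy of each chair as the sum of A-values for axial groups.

C1 and C4 have opposite parity, so for the trans isomer the two substituents are e,e in one chair and a,a in the other.
Chair I (vinyl axial, acetyl axial): E = 2.80 kcal/mol; chair II (vinyl equatorial, acetyl equatorial): E = 0.00 kcal/mol.
ΔG = 2.80 kcal/mol between the two chairs.
K = exp(ΔG/RT) with R = 1.987×10⁻³ kcal mol⁻¹ K⁻¹ and T = 277 K gives K ≈ 162.

K ≈ 162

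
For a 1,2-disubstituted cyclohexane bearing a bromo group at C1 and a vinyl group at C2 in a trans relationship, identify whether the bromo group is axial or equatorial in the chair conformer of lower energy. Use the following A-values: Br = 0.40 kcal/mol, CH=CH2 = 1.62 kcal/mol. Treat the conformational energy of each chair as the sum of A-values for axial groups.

C1 and C2 have opposite parity, so for the trans isomer the two substituents are e,e in one chair and a,a in the other.
Chair I (bromo axial, vinyl axial): E = 2.02 kcal/mol.
Chair II (bromo equatorial, vinyl equatorial): E = 0.00 kcal/mol.
Chair II is the more stable (lower-energy) conformer, and in that chair the bromo group is equatorial.

equatorial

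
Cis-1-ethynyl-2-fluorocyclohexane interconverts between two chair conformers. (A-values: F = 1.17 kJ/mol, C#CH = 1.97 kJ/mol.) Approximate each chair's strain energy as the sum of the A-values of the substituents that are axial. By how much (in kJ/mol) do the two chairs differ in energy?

C1 and C2 have opposite parity, so for the cis isomer the two substituents are one axial and one equatorial in each chair.
Chair I (fluoro axial, ethynyl equatorial): E = 1.17 kJ/mol.
Chair II (fluoro equatorial, ethynyl axial): E = 1.97 kJ/mol.
ΔE = 1.97 − 1.17 = 0.80 kJ/mol; chair I is more stable.

0.80 kJ/mol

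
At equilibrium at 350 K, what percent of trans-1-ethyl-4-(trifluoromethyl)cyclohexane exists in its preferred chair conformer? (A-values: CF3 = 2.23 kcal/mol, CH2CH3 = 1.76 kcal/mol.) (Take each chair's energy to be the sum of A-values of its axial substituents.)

C1 and C4 have opposite parity, so for the trans isomer the two substituents are e,e in one chair and a,a in the other.
Chair I (trifluoromethyl axial, ethyl axial): E = 3.99 kcal/mol; chair II (trifluoromethyl equatorial, ethyl equatorial): E = 0.00 kcal/mol.
ΔG = 3.99 kcal/mol between the two chairs.
K = exp(ΔG/RT) with R = 1.987×10⁻³ kcal mol⁻¹ K⁻¹ and T = 350 K gives K ≈ 310.
Fraction in the lower-energy chair = K/(K+1) = 99.7%.

99.7%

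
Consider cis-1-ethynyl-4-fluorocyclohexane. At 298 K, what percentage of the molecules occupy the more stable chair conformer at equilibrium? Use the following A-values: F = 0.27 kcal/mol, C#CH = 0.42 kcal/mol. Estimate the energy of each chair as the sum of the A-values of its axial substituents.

C1 and C4 have opposite parity, so for the cis isomer the two substituents are one axial and one equatorial in each chair.
Chair I (fluoro axial, ethynyl equatorial): E = 0.27 kcal/mol; chair II (fluoro equatorial, ethynyl axial): E = 0.42 kcal/mol.
ΔG = 0.15 kcal/mol between the two chairs.
K = exp(ΔG/RT) with R = 1.987×10⁻³ kcal mol⁻¹ K⁻¹ and T = 298 K gives K ≈ 1.29.
Fraction in the lower-energy chair = K/(K+1) = 56.3%.

56.3%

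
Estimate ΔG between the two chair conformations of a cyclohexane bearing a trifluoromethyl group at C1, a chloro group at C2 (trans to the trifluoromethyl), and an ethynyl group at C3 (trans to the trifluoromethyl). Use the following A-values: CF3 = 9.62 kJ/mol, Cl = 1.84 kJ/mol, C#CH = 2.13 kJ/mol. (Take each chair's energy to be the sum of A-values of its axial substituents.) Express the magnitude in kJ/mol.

9.33 kJ/mol

Chair I (trifluoromethyl axial, chloro axial, ethynyl equatorial): E = 11.46 kJ/mol.
Chair II (trifluoromethyl equatorial, chloro equatorial, ethynyl axial): E = 2.13 kJ/mol.
ΔE = 11.46 − 2.13 = 9.33 kJ/mol; chair II is more stable.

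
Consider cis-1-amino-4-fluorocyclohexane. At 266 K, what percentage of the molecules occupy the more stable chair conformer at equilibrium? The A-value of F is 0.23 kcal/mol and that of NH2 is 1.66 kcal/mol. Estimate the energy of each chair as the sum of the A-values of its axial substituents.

C1 and C4 have opposite parity, so for the cis isomer the two substituents are one axial and one equatorial in each chair.
Chair I (fluoro axial, amino equatorial): E = 0.23 kcal/mol; chair II (fluoro equatorial, amino axial): E = 1.66 kcal/mol.
ΔG = 1.43 kcal/mol between the two chairs.
K = exp(ΔG/RT) with R = 1.987×10⁻³ kcal mol⁻¹ K⁻¹ and T = 266 K gives K ≈ 15.
Fraction in the lower-energy chair = K/(K+1) = 93.7%.

93.7%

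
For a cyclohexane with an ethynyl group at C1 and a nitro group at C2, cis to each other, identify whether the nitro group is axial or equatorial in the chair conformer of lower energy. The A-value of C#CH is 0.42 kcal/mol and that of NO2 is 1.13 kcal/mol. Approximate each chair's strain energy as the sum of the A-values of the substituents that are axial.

C1 and C2 have opposite parity, so for the cis isomer the two substituents are one axial and one equatorial in each chair.
Chair I (ethynyl axial, nitro equatorial): E = 0.42 kcal/mol.
Chair II (ethynyl equatorial, nitro axial): E = 1.13 kcal/mol.
Chair I is the more stable (lower-energy) conformer, and in that chair the nitro group is equatorial.

equatorial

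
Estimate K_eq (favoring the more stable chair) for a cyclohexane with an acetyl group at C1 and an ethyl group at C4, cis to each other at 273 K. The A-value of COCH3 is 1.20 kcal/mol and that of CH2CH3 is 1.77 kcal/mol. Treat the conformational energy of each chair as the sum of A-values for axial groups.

C1 and C4 have opposite parity, so for the cis isomer the two substituents are one axial and one equatorial in each chair.
Chair I (acetyl axial, ethyl equatorial): E = 1.20 kcal/mol; chair II (acetyl equatorial, ethyl axial): E = 1.77 kcal/mol.
ΔG = 0.57 kcal/mol between the two chairs.
K = exp(ΔG/RT) with R = 1.987×10⁻³ kcal mol⁻¹ K⁻¹ and T = 273 K gives K ≈ 2.86.

K ≈ 2.86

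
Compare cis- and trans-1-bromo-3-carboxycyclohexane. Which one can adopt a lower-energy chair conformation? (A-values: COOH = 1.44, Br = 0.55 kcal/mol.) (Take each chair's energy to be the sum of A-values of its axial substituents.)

At 1,3 positions (parity same): cis → (e,e or a,a); trans → (a,e or e,a).
Best chair for cis: E = 0.00 kcal/mol; best chair for trans: E = 0.55 kcal/mol.
The cis isomer is lower by 0.55 kcal/mol.

cis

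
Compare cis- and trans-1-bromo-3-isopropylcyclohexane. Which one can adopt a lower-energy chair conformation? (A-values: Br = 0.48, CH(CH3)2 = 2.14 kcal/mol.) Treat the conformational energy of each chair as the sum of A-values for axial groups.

cis

At 1,3 positions (parity same): cis → (e,e or a,a); trans → (a,e or e,a).
Best chair for cis: E = 0.00 kcal/mol; best chair for trans: E = 0.48 kcal/mol.
The cis isomer is lower by 0.48 kcal/mol.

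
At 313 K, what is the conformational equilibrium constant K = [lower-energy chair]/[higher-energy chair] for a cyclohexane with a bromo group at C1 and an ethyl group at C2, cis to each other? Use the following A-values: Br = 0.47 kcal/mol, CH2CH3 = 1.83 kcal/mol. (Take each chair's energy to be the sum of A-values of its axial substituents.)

C1 and C2 have opposite parity, so for the cis isomer the two substituents are one axial and one equatorial in each chair.
Chair I (bromo axial, ethyl equatorial): E = 0.47 kcal/mol; chair II (bromo equatorial, ethyl axial): E = 1.83 kcal/mol.
ΔG = 1.36 kcal/mol between the two chairs.
K = exp(ΔG/RT) with R = 1.987×10⁻³ kcal mol⁻¹ K⁻¹ and T = 313 K gives K ≈ 8.91.

K ≈ 8.91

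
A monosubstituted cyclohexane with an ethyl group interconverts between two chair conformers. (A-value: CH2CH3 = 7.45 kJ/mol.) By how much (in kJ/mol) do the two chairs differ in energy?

7.45 kJ/mol

A monosubstituted cyclohexane has one chair with the ethyl group axial (E = A = 7.45 kJ/mol) and one with it equatorial (E = 0).
ΔE = 7.45 − 0 = 7.45 kJ/mol.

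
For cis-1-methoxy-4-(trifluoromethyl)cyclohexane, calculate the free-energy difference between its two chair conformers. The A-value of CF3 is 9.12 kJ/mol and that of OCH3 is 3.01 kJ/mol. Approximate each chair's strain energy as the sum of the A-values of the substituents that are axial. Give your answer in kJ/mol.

C1 and C4 have opposite parity, so for the cis isomer the two substituents are one axial and one equatorial in each chair.
Chair I (trifluoromethyl axial, methoxy equatorial): E = 9.12 kJ/mol.
Chair II (trifluoromethyl equatorial, methoxy axial): E = 3.01 kJ/mol.
ΔE = 9.12 − 3.01 = 6.11 kJ/mol; chair II is more stable.

6.11 kJ/mol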